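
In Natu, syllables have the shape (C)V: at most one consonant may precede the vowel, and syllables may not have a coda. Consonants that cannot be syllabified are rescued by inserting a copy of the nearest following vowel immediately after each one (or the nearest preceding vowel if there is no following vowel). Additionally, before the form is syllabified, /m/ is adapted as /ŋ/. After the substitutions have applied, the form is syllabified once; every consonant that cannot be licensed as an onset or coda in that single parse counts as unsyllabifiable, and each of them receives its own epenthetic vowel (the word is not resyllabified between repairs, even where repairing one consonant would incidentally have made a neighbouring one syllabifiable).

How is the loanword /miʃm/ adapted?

Substitution: /m/ → /ŋ/, giving /ŋiʃŋ/.
Under (C)V, the unsyllabifiable consonants are /ʃ/, /ŋ/ (no codas are permitted; onsets are limited to one consonant).
Epenthesis after each stranded consonant: /ʃ/ → /ʃi/, /ŋ/ → /ŋi/.

ŋiʃiŋi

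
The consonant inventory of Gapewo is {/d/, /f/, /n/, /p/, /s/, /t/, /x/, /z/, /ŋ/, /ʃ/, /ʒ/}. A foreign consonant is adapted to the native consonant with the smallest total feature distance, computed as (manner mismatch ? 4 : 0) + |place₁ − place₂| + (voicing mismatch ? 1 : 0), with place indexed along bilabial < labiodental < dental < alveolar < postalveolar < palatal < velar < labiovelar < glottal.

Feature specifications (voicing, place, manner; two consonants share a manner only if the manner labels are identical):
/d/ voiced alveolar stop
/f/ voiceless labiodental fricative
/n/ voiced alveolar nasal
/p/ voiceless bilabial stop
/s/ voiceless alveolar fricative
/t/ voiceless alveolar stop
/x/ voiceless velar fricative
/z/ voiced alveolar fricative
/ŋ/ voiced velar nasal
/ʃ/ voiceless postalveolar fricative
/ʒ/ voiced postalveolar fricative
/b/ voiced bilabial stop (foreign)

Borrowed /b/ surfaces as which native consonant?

p

/p/ is closest: same manner (stop), place distance 0 (bilabial→bilabial), voicing differs (+1); total 1. Next closest is /d/ at distance 3.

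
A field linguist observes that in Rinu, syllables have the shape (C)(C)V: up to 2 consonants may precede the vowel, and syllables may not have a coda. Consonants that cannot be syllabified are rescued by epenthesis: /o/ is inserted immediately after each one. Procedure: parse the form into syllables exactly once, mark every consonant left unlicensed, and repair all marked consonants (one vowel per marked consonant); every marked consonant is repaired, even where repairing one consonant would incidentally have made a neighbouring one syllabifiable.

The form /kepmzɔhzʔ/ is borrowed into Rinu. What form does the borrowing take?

kepomzɔhozoʔo

The consonants /p/, /h/, /z/, /ʔ/ cannot be parsed into a legal (C)(C)V syllable (no codas are permitted; onsets may contain at most 2 consonants).
Inserting the epenthetic vowel yields /p/ → /po/, /h/ → /ho/, /z/ → /zo/, /ʔ/ → /ʔo/.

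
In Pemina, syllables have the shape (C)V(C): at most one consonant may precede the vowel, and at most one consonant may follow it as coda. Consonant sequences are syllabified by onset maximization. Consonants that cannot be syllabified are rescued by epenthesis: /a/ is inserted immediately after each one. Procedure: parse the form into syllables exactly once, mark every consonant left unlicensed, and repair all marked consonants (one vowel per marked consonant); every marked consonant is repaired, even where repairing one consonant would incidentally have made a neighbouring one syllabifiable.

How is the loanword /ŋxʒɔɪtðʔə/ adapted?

ŋaxaʒɔɪtðaʔə

Syllabifying with onset maximization leaves /ŋ/, /x/, /ð/ stranded (at most one coda consonant is licensed; onsets are limited to one consonant).
Inserting the epenthetic vowel yields /ŋ/ → /ŋa/, /x/ → /xa/, /ð/ → /ða/.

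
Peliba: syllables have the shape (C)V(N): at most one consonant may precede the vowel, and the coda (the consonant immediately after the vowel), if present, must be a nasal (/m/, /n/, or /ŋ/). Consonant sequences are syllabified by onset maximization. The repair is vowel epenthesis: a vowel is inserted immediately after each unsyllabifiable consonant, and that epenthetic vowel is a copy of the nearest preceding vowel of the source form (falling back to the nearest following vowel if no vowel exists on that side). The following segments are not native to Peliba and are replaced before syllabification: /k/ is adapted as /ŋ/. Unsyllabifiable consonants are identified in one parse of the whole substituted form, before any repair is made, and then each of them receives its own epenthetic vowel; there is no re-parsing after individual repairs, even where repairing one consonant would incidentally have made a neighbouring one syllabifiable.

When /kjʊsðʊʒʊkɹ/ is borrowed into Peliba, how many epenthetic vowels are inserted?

3

After substitution the input is /ŋjʊsðʊʒʊŋɹ/.
The unsyllabifiable consonants are /ŋ/, /s/, /ɹ/; each receives one epenthetic vowel.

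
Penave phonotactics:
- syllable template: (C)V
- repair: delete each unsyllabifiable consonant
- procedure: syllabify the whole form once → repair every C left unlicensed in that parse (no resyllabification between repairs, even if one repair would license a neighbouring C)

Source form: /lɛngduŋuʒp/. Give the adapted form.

lɛduŋu

Syllabifying with onset maximization leaves /n/, /g/, /ʒ/, /p/ stranded (no codas are permitted; onsets are limited to one consonant).
Deleting the stranded consonants removes /n/, /g/, /ʒ/, /p/.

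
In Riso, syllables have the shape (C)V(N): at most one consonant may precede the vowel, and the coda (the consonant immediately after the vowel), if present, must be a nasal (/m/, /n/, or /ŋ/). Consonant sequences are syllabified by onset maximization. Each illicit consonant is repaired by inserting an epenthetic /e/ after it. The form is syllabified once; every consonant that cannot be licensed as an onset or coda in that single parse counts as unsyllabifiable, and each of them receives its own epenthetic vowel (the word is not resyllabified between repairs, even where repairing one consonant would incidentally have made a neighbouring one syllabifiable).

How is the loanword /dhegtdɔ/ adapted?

Under (C)V(N), the unsyllabifiable consonants are /d/, /g/, /t/ (only a nasal (/m/, /n/, or /ŋ/) is licensed in coda position; onsets are limited to one consonant).
Inserting the epenthetic vowel yields /d/ → /de/, /g/ → /ge/, /t/ → /te/.

dehegetedɔ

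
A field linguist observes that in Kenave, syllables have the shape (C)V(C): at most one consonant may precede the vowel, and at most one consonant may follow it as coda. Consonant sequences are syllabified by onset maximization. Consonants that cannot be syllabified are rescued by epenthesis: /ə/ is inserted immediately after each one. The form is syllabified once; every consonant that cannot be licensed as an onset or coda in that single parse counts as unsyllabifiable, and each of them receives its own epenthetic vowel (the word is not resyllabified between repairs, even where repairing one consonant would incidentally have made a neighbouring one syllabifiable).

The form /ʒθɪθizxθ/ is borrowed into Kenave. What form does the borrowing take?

ʒəθɪθizxəθə

Syllabifying with onset maximization leaves /ʒ/, /x/, /θ/ stranded (at most one coda consonant is licensed; onsets are limited to one consonant).
Each unlicensed consonant becomes the onset of a new syllable: /ʒ/ → /ʒə/, /x/ → /xə/, /θ/ → /θə/.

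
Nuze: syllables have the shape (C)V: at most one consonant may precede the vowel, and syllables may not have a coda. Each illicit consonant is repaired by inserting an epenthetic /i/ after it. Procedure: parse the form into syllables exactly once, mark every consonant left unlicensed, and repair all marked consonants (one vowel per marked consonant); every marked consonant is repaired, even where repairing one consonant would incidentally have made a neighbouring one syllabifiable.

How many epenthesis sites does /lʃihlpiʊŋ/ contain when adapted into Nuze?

The unsyllabifiable consonants are /l/, /h/, /l/, /ŋ/; each receives one epenthetic vowel.

4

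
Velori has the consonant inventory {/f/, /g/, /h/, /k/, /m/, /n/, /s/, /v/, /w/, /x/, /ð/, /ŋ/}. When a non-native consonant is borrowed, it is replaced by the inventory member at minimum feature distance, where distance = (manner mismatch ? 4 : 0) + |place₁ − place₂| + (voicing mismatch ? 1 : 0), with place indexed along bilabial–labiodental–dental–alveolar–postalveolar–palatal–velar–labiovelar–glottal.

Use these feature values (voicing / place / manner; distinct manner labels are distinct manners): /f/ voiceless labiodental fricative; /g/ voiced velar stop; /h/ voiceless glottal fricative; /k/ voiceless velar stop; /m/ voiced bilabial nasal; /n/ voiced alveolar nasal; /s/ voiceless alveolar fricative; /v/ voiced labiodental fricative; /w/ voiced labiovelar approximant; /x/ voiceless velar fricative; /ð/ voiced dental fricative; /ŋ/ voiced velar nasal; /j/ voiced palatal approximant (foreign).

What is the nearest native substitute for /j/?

w

/w/ is closest: same manner (approximant), place distance 2 (palatal→labiovelar), same voicing; total 2. Next closest is /g/ at distance 5.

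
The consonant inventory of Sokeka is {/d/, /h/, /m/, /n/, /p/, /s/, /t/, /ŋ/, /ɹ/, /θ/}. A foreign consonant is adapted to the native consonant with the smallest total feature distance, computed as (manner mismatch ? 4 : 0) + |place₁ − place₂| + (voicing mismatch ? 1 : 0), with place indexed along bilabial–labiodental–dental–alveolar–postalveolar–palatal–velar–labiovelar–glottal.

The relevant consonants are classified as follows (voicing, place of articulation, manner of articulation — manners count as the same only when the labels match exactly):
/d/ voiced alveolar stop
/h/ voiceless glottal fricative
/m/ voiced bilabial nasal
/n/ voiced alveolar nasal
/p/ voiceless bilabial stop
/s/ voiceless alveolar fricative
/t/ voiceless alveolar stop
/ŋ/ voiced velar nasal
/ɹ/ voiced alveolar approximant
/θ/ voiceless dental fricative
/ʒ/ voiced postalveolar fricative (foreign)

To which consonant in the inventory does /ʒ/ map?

s

/s/ is closest: same manner (fricative), place distance 1 (postalveolar→alveolar), voicing differs (+1); total 2. Next closest is /θ/ at distance 3.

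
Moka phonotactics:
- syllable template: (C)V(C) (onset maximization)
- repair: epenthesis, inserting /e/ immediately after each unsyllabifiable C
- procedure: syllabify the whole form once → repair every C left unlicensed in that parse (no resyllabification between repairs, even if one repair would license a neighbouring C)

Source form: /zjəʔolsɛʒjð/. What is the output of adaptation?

The consonants /z/, /j/, /ð/ cannot be parsed into a legal (C)V(C) syllable (at most one coda consonant is licensed; onsets are limited to one consonant).
Inserting the epenthetic vowel yields /z/ → /ze/, /j/ → /je/, /ð/ → /ðe/.

zejəʔolsɛʒjeðe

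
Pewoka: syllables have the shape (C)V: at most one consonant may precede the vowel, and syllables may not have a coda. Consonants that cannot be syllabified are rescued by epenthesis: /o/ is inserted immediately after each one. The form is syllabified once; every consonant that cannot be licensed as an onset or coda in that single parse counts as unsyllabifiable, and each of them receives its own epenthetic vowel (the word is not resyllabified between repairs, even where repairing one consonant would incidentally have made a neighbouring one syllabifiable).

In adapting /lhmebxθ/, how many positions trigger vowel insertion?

5

The unsyllabifiable consonants are /l/, /h/, /b/, /x/, /θ/; each receives one epenthetic vowel.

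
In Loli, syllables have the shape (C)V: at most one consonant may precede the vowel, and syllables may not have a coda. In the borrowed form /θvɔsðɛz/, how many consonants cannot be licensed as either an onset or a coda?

3

Under (C)V, the unsyllabifiable consonants are /θ/, /s/, /z/ (no codas are permitted; onsets are limited to one consonant).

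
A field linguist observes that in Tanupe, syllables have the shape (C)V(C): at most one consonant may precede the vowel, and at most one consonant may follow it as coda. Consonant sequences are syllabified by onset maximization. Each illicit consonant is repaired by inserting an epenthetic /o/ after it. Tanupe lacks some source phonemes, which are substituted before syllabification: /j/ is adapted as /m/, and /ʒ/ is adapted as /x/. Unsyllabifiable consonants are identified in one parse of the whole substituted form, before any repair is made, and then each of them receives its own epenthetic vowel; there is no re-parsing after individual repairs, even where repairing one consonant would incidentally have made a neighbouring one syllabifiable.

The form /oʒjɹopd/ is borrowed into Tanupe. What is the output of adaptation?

Substitution: /ʒ/ → /x/, /j/ → /m/, giving /oxmɹopd/.
The consonants /m/, /d/ cannot be parsed into a legal (C)V(C) syllable (at most one coda consonant is licensed; onsets are limited to one consonant).
Inserting the epenthetic vowel yields /m/ → /mo/, /d/ → /do/.

oxmoɹopdo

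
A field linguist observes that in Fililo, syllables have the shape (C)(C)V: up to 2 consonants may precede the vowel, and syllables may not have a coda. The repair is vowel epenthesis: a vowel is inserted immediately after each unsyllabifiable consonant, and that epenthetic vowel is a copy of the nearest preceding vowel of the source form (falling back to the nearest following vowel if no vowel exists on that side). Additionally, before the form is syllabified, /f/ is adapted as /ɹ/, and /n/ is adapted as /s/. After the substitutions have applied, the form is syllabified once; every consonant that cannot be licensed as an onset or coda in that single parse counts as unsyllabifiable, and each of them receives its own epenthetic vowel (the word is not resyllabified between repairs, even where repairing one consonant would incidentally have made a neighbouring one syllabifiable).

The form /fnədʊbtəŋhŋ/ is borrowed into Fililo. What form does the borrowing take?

Substitution: /f/ → /ɹ/, /n/ → /s/, giving /ɹsədʊbtəŋhŋ/.
The consonants /ŋ/, /h/, /ŋ/ cannot be parsed into a legal (C)(C)V syllable (no codas are permitted; onsets may contain at most 2 consonants).
Each unlicensed consonant becomes the onset of a new syllable: /ŋ/ → /ŋə/, /h/ → /hə/, /ŋ/ → /ŋə/.

ɹsədʊbtəŋəhəŋə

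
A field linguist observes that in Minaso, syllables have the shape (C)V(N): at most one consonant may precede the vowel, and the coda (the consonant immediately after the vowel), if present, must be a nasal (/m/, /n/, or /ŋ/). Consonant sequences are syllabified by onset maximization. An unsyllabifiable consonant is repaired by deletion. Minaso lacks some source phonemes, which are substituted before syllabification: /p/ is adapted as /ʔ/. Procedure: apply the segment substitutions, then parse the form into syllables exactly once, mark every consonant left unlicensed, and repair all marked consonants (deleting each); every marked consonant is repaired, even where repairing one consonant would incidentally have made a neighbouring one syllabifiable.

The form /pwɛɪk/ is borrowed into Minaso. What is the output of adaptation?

wɛɪ

Substitution: /p/ → /ʔ/, giving /ʔwɛɪk/.
The consonants /ʔ/, /k/ cannot be parsed into a legal (C)V(N) syllable (only a nasal (/m/, /n/, or /ŋ/) is licensed in coda position; onsets are limited to one consonant).
Each unlicensed consonant is deleted: /ʔ/, /k/.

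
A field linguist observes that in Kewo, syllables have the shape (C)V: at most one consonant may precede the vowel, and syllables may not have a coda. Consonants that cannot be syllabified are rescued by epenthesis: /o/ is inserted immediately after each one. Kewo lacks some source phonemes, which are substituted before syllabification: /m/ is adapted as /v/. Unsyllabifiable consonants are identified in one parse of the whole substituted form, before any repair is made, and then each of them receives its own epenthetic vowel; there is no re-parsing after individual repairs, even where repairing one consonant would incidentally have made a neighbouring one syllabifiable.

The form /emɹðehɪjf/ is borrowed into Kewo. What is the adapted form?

Substitution: /m/ → /v/, giving /evɹðehɪjf/.
Syllabifying with onset maximization leaves /v/, /ɹ/, /j/, /f/ stranded (no codas are permitted; onsets are limited to one consonant).
Inserting the epenthetic vowel yields /v/ → /vo/, /ɹ/ → /ɹo/, /j/ → /jo/, /f/ → /fo/.

evoɹoðehɪjofo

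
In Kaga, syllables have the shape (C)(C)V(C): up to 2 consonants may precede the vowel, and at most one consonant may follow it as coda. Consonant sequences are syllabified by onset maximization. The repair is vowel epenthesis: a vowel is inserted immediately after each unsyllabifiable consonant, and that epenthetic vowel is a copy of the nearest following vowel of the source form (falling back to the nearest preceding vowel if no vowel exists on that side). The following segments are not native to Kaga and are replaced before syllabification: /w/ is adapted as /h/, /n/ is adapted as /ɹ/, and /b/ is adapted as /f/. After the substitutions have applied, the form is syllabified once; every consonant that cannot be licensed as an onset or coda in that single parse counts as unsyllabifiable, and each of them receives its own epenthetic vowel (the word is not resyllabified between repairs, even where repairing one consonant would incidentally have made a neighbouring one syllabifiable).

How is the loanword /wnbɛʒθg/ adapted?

Substitution: /w/ → /h/, /n/ → /ɹ/, /b/ → /f/, giving /hɹfɛʒθg/.
Syllabifying with onset maximization leaves /h/, /θ/, /g/ stranded (at most one coda consonant is licensed; onsets may contain at most 2 consonants).
Each unlicensed consonant becomes the onset of a new syllable: /h/ → /hɛ/, /θ/ → /θɛ/, /g/ → /gɛ/.

hɛɹfɛʒθɛgɛ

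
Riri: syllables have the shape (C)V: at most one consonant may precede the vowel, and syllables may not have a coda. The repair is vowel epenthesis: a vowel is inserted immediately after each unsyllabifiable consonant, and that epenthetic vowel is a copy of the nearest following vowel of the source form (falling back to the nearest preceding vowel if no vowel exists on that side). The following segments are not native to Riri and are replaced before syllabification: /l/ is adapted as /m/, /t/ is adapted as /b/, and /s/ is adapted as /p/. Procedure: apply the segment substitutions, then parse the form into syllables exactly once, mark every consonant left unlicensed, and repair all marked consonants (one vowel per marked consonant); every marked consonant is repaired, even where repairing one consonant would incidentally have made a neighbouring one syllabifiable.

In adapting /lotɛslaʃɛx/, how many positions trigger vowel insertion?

After substitution the input is /mobɛpmaʃɛx/.
The unsyllabifiable consonants are /p/, /x/; each receives one epenthetic vowel.

2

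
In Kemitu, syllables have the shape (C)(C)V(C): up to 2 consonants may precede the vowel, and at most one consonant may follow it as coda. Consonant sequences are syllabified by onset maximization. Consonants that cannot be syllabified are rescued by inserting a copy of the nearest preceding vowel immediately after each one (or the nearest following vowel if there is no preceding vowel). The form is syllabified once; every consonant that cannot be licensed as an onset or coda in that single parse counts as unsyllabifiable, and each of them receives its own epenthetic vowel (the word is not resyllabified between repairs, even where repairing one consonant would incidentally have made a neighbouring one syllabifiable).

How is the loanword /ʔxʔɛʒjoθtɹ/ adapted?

Syllabifying with onset maximization leaves /ʔ/, /t/, /ɹ/ stranded (at most one coda consonant is licensed; onsets may contain at most 2 consonants).
Inserting the epenthetic vowel yields /ʔ/ → /ʔɛ/, /t/ → /to/, /ɹ/ → /ɹo/.

ʔɛxʔɛʒjoθtoɹo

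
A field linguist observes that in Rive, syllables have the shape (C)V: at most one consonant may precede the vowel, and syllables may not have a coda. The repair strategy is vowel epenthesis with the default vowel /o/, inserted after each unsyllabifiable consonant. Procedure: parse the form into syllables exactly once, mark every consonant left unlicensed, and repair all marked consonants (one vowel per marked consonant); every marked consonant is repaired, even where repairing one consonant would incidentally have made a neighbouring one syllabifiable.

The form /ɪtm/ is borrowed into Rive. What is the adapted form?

The consonants /t/, /m/ cannot be parsed into a legal (C)V syllable (no codas are permitted; onsets are limited to one consonant).
Inserting the epenthetic vowel yields /t/ → /to/, /m/ → /mo/.

ɪtomo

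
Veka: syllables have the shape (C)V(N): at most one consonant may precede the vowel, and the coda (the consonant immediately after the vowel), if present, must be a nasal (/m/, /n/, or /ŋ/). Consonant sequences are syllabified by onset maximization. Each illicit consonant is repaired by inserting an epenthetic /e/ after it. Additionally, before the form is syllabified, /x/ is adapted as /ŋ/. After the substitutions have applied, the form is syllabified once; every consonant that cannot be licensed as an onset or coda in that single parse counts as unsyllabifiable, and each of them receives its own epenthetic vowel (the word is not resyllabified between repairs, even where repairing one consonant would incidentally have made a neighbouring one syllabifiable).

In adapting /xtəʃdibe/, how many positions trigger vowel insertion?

After substitution the input is /ŋtəʃdibe/.
The unsyllabifiable consonants are /ŋ/, /ʃ/; each receives one epenthetic vowel.

2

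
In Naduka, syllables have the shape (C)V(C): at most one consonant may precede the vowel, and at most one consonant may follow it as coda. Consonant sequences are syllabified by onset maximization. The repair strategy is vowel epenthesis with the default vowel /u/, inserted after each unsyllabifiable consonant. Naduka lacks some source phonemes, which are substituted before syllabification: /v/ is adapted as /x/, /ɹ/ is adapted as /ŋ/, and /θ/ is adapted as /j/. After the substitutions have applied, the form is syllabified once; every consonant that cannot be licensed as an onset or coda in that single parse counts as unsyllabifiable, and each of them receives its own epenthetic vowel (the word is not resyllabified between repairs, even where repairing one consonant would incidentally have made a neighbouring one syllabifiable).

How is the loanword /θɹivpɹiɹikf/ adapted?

juŋixpuŋiŋikfu

Substitution: /θ/ → /j/, /ɹ/ → /ŋ/, /v/ → /x/, giving /jŋixpŋiŋikf/.
Under (C)V(C), the unsyllabifiable consonants are /j/, /p/, /f/ (at most one coda consonant is licensed; onsets are limited to one consonant).
Epenthesis after each stranded consonant: /j/ → /ju/, /p/ → /pu/, /f/ → /fu/.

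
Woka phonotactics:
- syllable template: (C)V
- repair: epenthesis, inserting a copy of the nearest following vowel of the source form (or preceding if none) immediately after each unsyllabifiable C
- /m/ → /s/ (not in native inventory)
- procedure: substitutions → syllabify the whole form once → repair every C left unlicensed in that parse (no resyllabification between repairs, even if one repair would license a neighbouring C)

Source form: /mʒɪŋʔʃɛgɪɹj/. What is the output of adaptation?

Substitution: /m/ → /s/, giving /sʒɪŋʔʃɛgɪɹj/.
Syllabifying with onset maximization leaves /s/, /ŋ/, /ʔ/, /ɹ/, /j/ stranded (no codas are permitted; onsets are limited to one consonant).
Inserting the epenthetic vowel yields /s/ → /sɪ/, /ŋ/ → /ŋɛ/, /ʔ/ → /ʔɛ/, /ɹ/ → /ɹɪ/, /j/ → /jɪ/.

sɪʒɪŋɛʔɛʃɛgɪɹɪjɪ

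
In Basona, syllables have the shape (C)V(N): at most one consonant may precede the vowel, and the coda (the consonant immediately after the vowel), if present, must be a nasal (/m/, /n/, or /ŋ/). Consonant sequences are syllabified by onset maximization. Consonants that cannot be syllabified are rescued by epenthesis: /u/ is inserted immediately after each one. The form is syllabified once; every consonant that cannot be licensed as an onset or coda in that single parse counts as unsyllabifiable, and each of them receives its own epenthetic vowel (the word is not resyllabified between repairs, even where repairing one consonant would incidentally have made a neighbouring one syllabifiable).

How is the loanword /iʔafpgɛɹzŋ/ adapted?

iʔafupugɛɹuzuŋu

The consonants /f/, /p/, /ɹ/, /z/, /ŋ/ cannot be parsed into a legal (C)V(N) syllable (only a nasal (/m/, /n/, or /ŋ/) is licensed in coda position; onsets are limited to one consonant).
Each unlicensed consonant becomes the onset of a new syllable: /f/ → /fu/, /p/ → /pu/, /ɹ/ → /ɹu/, /z/ → /zu/, /ŋ/ → /ŋu/.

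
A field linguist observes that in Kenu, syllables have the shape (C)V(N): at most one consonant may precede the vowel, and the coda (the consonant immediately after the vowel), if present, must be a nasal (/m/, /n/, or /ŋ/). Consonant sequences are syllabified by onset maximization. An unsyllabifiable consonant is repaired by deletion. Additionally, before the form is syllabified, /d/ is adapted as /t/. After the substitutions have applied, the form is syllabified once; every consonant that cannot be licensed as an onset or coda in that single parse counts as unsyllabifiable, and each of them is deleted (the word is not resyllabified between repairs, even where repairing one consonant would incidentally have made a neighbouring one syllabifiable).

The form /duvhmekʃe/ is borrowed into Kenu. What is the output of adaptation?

tumeʃe

Substitution: /d/ → /t/, giving /tuvhmekʃe/.
Syllabifying with onset maximization leaves /v/, /h/, /k/ stranded (only a nasal (/m/, /n/, or /ŋ/) is licensed in coda position; onsets are limited to one consonant).
Deletion applies to /v/, /h/, /k/.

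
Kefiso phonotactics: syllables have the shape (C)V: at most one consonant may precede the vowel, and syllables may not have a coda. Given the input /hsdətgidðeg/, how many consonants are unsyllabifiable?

Under (C)V, the unsyllabifiable consonants are /h/, /s/, /t/, /d/, /g/ (no codas are permitted; onsets are limited to one consonant).

5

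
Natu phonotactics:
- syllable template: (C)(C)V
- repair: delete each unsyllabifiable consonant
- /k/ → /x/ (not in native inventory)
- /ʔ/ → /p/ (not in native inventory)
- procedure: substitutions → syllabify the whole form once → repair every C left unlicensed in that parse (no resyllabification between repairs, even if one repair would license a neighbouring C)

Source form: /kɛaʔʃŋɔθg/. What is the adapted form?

xɛaʃŋɔ

Substitution: /k/ → /x/, /ʔ/ → /p/, giving /xɛapʃŋɔθg/.
Under (C)(C)V, the unsyllabifiable consonants are /p/, /θ/, /g/ (no codas are permitted; onsets may contain at most 2 consonants).
Deleting the stranded consonants removes /p/, /θ/, /g/.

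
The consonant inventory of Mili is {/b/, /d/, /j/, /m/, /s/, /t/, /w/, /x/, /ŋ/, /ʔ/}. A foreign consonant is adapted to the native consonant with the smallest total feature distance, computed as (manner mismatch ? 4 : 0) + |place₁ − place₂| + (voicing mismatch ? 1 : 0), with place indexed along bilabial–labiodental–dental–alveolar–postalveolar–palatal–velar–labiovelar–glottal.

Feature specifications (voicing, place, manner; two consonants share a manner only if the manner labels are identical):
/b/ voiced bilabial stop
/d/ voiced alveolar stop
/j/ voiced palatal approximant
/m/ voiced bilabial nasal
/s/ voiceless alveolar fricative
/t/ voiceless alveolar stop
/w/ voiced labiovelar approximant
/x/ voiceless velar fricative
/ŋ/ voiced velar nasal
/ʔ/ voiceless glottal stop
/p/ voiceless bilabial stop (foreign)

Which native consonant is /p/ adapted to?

b

/b/ is closest: same manner (stop), place distance 0 (bilabial→bilabial), voicing differs (+1); total 1. Next closest is /t/ at distance 3.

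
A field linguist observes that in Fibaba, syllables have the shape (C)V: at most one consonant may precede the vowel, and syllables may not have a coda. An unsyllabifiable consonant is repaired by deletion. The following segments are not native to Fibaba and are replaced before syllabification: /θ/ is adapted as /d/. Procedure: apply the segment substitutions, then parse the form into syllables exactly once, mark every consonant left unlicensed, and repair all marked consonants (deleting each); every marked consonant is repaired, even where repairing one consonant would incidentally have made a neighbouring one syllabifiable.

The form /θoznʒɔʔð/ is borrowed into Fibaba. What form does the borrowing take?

doʒɔ

Substitution: /θ/ → /d/, giving /doznʒɔʔð/.
Under (C)V, the unsyllabifiable consonants are /z/, /n/, /ʔ/, /ð/ (no codas are permitted; onsets are limited to one consonant).
Deleting the stranded consonants removes /z/, /n/, /ʔ/, /ð/.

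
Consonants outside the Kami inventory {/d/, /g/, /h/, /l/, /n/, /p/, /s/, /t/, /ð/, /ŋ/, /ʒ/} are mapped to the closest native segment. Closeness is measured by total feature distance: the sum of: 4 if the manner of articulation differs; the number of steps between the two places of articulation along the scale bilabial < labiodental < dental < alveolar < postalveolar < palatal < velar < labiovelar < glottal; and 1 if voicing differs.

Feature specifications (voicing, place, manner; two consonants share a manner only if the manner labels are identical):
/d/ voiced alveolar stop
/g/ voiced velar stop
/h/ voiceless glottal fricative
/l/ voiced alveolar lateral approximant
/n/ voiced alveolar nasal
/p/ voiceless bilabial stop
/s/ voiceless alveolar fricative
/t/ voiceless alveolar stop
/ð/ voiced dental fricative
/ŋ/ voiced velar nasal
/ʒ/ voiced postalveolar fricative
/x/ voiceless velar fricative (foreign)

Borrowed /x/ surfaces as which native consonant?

/h/ is closest: same manner (fricative), place distance 2 (velar→glottal), same voicing; total 2. Next closest is /s/ at distance 3.

h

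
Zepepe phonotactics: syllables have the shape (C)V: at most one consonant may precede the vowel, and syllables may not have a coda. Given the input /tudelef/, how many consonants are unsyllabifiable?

1

Under (C)V, the unsyllabifiable consonants are /f/ (no codas are permitted; onsets are limited to one consonant).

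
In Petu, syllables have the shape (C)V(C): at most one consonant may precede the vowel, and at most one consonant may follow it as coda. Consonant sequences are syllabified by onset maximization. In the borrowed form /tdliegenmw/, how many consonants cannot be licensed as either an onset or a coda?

The consonants /t/, /d/, /m/, /w/ cannot be parsed into a legal (C)V(C) syllable (at most one coda consonant is licensed; onsets are limited to one consonant).

4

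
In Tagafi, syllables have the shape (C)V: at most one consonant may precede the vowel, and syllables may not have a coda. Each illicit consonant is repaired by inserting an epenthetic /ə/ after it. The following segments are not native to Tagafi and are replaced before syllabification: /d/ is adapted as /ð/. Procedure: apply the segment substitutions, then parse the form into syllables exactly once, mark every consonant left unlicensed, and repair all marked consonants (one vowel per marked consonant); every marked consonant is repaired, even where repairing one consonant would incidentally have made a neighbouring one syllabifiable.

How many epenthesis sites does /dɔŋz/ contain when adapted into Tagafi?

After substitution the input is /ðɔŋz/.
The unsyllabifiable consonants are /ŋ/, /z/; each receives one epenthetic vowel.

2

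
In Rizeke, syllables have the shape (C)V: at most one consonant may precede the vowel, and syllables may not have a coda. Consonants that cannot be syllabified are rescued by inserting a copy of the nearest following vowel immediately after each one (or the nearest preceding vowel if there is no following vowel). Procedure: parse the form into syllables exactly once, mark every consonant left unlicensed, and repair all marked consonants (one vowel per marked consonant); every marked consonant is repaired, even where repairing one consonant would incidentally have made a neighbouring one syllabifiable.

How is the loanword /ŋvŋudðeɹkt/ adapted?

ŋuvuŋudeðeɹekete

Under (C)V, the unsyllabifiable consonants are /ŋ/, /v/, /d/, /ɹ/, /k/, /t/ (no codas are permitted; onsets are limited to one consonant).
Inserting the epenthetic vowel yields /ŋ/ → /ŋu/, /v/ → /vu/, /d/ → /de/, /ɹ/ → /ɹe/, /k/ → /ke/, /t/ → /te/.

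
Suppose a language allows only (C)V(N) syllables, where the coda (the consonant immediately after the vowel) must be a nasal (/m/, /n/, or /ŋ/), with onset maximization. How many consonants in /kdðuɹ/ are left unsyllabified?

Under (C)V(N), the unsyllabifiable consonants are /k/, /d/, /ɹ/ (only a nasal (/m/, /n/, or /ŋ/) is licensed in coda position; onsets are limited to one consonant).

3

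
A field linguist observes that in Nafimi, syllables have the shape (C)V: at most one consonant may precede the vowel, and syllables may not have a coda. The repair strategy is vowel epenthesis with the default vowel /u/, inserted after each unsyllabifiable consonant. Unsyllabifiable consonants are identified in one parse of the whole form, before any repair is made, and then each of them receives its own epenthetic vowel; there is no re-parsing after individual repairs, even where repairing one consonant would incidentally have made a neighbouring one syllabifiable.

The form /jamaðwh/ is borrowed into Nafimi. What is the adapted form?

jamaðuwuhu

The consonants /ð/, /w/, /h/ cannot be parsed into a legal (C)V syllable (no codas are permitted; onsets are limited to one consonant).
Inserting the epenthetic vowel yields /ð/ → /ðu/, /w/ → /wu/, /h/ → /hu/.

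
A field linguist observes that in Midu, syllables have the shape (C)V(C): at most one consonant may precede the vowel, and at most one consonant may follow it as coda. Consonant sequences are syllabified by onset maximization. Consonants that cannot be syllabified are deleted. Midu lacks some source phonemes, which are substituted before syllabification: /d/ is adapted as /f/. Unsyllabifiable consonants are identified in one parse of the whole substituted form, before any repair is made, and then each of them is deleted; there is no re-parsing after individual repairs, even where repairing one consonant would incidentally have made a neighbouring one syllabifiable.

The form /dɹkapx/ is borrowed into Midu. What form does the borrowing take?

Substitution: /d/ → /f/, giving /fɹkapx/.
Under (C)V(C), the unsyllabifiable consonants are /f/, /ɹ/, /x/ (at most one coda consonant is licensed; onsets are limited to one consonant).
Deletion applies to /f/, /ɹ/, /x/.

kap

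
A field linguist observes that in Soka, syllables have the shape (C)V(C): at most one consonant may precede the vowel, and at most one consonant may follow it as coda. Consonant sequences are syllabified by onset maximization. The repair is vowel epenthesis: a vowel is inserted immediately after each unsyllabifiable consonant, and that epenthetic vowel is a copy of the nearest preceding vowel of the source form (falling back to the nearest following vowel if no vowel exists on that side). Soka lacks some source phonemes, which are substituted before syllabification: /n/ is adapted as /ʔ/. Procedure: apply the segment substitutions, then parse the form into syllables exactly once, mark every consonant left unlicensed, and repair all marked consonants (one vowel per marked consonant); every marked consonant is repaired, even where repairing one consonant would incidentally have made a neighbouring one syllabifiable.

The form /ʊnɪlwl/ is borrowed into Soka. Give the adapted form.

Substitution: /n/ → /ʔ/, giving /ʊʔɪlwl/.
Under (C)V(C), the unsyllabifiable consonants are /w/, /l/ (at most one coda consonant is licensed; onsets are limited to one consonant).
Each unlicensed consonant becomes the onset of a new syllable: /w/ → /wɪ/, /l/ → /lɪ/.

ʊʔɪlwɪlɪ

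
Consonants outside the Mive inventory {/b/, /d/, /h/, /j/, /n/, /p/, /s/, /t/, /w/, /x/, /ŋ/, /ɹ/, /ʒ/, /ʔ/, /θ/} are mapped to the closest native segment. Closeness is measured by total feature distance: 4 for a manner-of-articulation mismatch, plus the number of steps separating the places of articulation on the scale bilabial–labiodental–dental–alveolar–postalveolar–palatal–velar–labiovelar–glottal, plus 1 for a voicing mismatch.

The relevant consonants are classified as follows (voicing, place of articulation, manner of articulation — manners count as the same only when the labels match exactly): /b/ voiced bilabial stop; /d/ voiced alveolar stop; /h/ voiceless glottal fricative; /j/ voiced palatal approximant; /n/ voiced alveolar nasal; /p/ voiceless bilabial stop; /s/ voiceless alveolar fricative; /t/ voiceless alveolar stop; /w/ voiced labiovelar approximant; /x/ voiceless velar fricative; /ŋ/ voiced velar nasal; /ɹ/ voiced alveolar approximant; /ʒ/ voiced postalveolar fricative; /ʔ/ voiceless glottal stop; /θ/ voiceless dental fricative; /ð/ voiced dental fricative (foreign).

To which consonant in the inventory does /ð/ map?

/θ/ is closest: same manner (fricative), place distance 0 (dental→dental), voicing differs (+1); total 1. Next closest is /s/ at distance 2.

θ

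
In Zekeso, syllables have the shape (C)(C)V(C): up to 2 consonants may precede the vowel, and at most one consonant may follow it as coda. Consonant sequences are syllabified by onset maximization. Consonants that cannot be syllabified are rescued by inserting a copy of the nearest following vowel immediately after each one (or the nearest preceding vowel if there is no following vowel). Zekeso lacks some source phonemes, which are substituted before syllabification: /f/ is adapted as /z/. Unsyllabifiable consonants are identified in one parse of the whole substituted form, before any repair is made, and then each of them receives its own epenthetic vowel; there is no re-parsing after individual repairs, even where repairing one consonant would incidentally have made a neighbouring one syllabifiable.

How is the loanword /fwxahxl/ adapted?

zawxahxala

Substitution: /f/ → /z/, giving /zwxahxl/.
The consonants /z/, /x/, /l/ cannot be parsed into a legal (C)(C)V(C) syllable (at most one coda consonant is licensed; onsets may contain at most 2 consonants).
Epenthesis after each stranded consonant: /z/ → /za/, /x/ → /xa/, /l/ → /la/.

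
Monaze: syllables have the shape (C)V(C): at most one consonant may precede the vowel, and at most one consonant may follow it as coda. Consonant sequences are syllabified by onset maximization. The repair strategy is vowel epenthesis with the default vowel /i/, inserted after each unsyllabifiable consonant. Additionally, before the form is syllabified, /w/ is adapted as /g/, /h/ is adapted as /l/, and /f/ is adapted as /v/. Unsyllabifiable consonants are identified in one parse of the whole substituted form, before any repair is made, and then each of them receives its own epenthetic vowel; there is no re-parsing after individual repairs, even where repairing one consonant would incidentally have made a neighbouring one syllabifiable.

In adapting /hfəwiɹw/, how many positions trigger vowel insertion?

After substitution the input is /lvəgiɹg/.
The unsyllabifiable consonants are /l/, /g/; each receives one epenthetic vowel.

2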